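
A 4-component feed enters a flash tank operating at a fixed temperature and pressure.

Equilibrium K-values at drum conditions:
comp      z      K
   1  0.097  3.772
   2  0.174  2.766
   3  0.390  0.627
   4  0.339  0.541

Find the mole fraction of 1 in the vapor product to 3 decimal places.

y_1 = 0.198

Rachford–Rice: g(ψ) = Σ zᵢ(Kᵢ−1)/(1+ψ(Kᵢ−1)) = 0.
Check two-phase: ΣzᵢKᵢ = 1.275 > 1 and Σzᵢ/Kᵢ = 1.337 > 1, so g(0) = 0.275 > 0 and g(1) = -0.337 < 0.
Newton–Raphson from ψ = 0.57:
  ψ = 0.570: g = -0.1381, g' = -0.465 → ψ = 0.273
  ψ = 0.273: g = 0.0205, g' = -0.649 → ψ = 0.305
  ψ = 0.305: g = 0.0006, g' = -0.614 → ψ = 0.306
Converged at ψ = 0.306.
Compositions from xᵢ = zᵢ/(1+ψ(Kᵢ−1)), yᵢ = Kᵢxᵢ:
  1: x = 0.053, y = 0.198
  2: x = 0.113, y = 0.313
  3: x = 0.440, y = 0.276
  4: x = 0.394, y = 0.213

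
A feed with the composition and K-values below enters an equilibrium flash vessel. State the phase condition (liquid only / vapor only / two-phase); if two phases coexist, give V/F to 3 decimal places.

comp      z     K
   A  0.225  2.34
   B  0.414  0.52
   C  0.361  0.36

ΣzᵢKᵢ = 0.872; Σzᵢ/Kᵢ = 1.895.
Since ΣzᵢKᵢ < 1 the mixture is below its bubble point — single liquid phase.

liquid only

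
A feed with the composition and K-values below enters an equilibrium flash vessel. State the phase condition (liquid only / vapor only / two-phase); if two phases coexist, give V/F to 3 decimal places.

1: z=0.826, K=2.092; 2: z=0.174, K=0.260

ΣzᵢKᵢ = 1.773; Σzᵢ/Kᵢ = 1.064.
Both exceed 1, so a two-phase solution exists.
Material balance + equilibrium reduce to Σ zᵢ(Kᵢ−1)/(1+ψ(Kᵢ−1)) = 0.
Newton iteration, ψ⁰ = 0.5:
  ψ = 0.500: g = 0.3791, g' = -0.652 → ψ = 1.000
  ψ = 1.000: g = -0.0641, g' = -1.635 → ψ = 0.961
  ψ = 0.961: g = -0.0054, g' = -1.375 → ψ = 0.957
Converged at ψ = 0.957.

two-phase, V/F = 0.957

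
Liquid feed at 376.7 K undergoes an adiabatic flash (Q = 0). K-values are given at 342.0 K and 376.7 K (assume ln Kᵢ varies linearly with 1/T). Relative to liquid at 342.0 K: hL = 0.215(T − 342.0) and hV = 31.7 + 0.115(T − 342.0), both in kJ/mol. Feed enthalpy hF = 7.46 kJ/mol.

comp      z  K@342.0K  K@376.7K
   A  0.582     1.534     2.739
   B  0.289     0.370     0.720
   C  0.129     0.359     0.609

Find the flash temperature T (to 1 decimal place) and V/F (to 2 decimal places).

Adiabatic flash: solve Rachford–Rice at each trial T, then check hF = ψ·hV(T) + (1−ψ)·hL(T).
  T = 342.0 K: K = (1.534, 0.370, 0.359), RR gives ψ = 0.136, H_out = 4.314 kJ/mol
  T = 376.7 K: K = (2.739, 0.720, 0.609), RR gives ψ = 1.000, H_out = 35.691 kJ/mol
  T = 359.4 K: K = (2.080, 0.525, 0.474), RR gives ψ = 0.797, H_out = 27.626 kJ/mol
  T = 350.7 K: K = (1.793, 0.443, 0.414), RR gives ψ = 0.501, H_out = 17.306 kJ/mol
  T = 346.4 K: K = (1.662, 0.406, 0.386), RR gives ψ = 0.338, H_out = 11.497 kJ/mol
  T = 344.2 K: K = (1.597, 0.387, 0.372), RR gives ψ = 0.243, H_out = 8.116 kJ/mol
Linear interpolation between T = 342.0 (H_out = 4.314) and T = 344.2 (H_out = 8.116) on hF = 7.46 gives T ≈ 343.8 K, at which ψ = 0.22.

T = 343.8 K, V/F = 0.22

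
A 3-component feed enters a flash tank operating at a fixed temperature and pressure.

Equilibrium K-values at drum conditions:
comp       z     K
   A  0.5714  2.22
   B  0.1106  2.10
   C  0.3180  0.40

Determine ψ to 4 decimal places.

Rachford–Rice: g(ψ) = Σ zᵢ(Kᵢ−1)/(1+ψ(Kᵢ−1)) = 0.
g(0) = ΣzᵢKᵢ − 1 = 0.6280 and g(1) = 1 − Σzᵢ/Kᵢ = -0.1051, so a root lies in (0, 1).
Newton iteration, ψ⁰ = 0.5:
  ψ = 0.5000: g = 0.23891, g' = -0.6174 → ψ = 0.8869
  ψ = 0.8869: g = -0.01143, g' = -0.7535 → ψ = 0.8718
  ψ = 0.8718: g = -0.00012, g' = -0.7379 → ψ = 0.8716
Converged at ψ = 0.8716.

ψ = 0.8716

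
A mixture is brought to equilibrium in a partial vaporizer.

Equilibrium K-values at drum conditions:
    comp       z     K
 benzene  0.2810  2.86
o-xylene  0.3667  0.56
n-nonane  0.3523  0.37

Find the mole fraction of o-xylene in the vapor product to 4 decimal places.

Newton iteration, ψ⁰ = 0.5:
  ψ = 0.5000: g = -0.26006, g' = -0.6757 → ψ = 0.1151
  ψ = 0.1151: g = 0.02123, g' = -0.9008 → ψ = 0.1387
  ψ = 0.1387: g = 0.00046, g' = -0.8627 → ψ = 0.1392
Converged at ψ = 0.1392.
Compositions from xᵢ = zᵢ/(1+ψ(Kᵢ−1)), yᵢ = Kᵢxᵢ:
  benzene: x = 0.2232, y = 0.6384
  o-xylene: x = 0.3906, y = 0.2188
  n-nonane: x = 0.3862, y = 0.1429

y_o-xylene = 0.2188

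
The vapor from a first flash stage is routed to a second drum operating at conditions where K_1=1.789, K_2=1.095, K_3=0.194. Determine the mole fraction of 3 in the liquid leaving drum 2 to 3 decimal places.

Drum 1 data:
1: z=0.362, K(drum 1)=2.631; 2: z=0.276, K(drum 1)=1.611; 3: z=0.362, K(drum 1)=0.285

x_3 (drum 2) = 0.359

Drum 1:
Rachford–Rice: g(ψ₁) = Σ zᵢ(Kᵢ−1)/(1+ψ₁(Kᵢ−1)) = 0.
g(0) = ΣzᵢKᵢ − 1 = 0.500 and g(1) = 1 − Σzᵢ/Kᵢ = -0.579, so a root lies in (0, 1).
Iterate (Newton) starting at ψ₁ = 0.5:
  ψ₁ = 0.500: g = 0.0515, g' = -0.801 → ψ₁ = 0.564
  ψ₁ = 0.564: g = -0.0011, g' = -0.838 → ψ₁ = 0.563
Converged at ψ₁ = 0.563.
Drum-1 compositions:
  1: x = 0.189, y = 0.496
  2: x = 0.205, y = 0.331
  3: x = 0.606, y = 0.173
Drum-2 feed = drum-1 vapor: z₂ = (0.4965, 0.3308, 0.1727).
Drum 2:
Newton–Raphson from ψ₂ = 0.32:
  ψ₂ = 0.320: g = 0.1557, g' = -0.404 → ψ₂ = 0.706
  ψ₂ = 0.706: g = -0.0418, g' = -0.734 → ψ₂ = 0.649
  ψ₂ = 0.649: g = -0.0031, g' = -0.631 → ψ₂ = 0.644
Converged at ψ₂ = 0.644.
  1: x = 0.329, y = 0.589
  2: x = 0.312, y = 0.341
  3: x = 0.359, y = 0.070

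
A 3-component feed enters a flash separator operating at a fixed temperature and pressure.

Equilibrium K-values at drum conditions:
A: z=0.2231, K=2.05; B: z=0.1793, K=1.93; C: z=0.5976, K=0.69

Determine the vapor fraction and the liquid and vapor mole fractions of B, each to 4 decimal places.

ψ = 0.6975, x_B = 0.1088, y_B = 0.2099

Rachford–Rice: g(ψ) = Σ zᵢ(Kᵢ−1)/(1+ψ(Kᵢ−1)) = 0.
g(0) = ΣzᵢKᵢ − 1 = 0.2157 and g(1) = 1 − Σzᵢ/Kᵢ = -0.0678, so a root lies in (0, 1).
Newton–Raphson from ψ = 0.5:
  ψ = 0.5000: g = 0.04819, g' = -0.2585 → ψ = 0.6865
  ψ = 0.6865: g = 0.00257, g' = -0.2335 → ψ = 0.6975
Converged at ψ = 0.6975.
Compositions from xᵢ = zᵢ/(1+ψ(Kᵢ−1)), yᵢ = Kᵢxᵢ:
  A: x = 0.1288, y = 0.2640
  B: x = 0.1088, y = 0.2099
  C: x = 0.7625, y = 0.5261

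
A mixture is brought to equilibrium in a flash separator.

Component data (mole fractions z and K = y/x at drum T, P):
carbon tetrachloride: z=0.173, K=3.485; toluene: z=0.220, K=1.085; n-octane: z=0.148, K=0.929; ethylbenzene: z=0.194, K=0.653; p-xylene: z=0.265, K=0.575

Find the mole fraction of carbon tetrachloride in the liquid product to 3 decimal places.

Rachford–Rice: g(V/F) = Σ zᵢ(Kᵢ−1)/(1+V/F(Kᵢ−1)) = 0.
Feasibility: ΣzᵢKᵢ = 1.258, Σzᵢ/Kᵢ = 1.170 — both > 1, two phases present.
Iterate (Newton) starting at V/F = 0.66:
  V/F = 0.660: g = -0.0743, g' = -0.287 → V/F = 0.401
  V/F = 0.401: g = 0.0085, g' = -0.371 → V/F = 0.424
  V/F = 0.424: g = 0.0001, g' = -0.359 → V/F = 0.425
Converged at V/F = 0.425.
Compositions from xᵢ = zᵢ/(1+V/F(Kᵢ−1)), yᵢ = Kᵢxᵢ:
  carbon tetrachloride: x = 0.084, y = 0.293
  toluene: x = 0.212, y = 0.230
  n-octane: x = 0.153, y = 0.142
  ethylbenzene: x = 0.228, y = 0.149
  p-xylene: x = 0.323, y = 0.186

x_carbon tetrachloride = 0.084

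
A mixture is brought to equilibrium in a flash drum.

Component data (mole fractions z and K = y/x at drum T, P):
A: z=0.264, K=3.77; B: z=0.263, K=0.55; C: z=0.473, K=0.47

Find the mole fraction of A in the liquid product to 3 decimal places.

Newton–Raphson from ψ = 0.36:
  ψ = 0.360: g = -0.0849, g' = -0.787 → ψ = 0.252
  ψ = 0.252: g = 0.0078, g' = -0.947 → ψ = 0.260
Converged at ψ = 0.260.
Compositions from xᵢ = zᵢ/(1+ψ(Kᵢ−1)), yᵢ = Kᵢxᵢ:
  A: x = 0.153, y = 0.578
  B: x = 0.298, y = 0.164
  C: x = 0.549, y = 0.258

x_A = 0.153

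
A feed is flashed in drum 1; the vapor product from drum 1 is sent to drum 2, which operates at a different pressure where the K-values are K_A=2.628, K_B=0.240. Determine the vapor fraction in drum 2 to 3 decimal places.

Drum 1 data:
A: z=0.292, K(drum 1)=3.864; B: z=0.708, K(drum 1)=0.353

V/F (drum 2) = 0.760

Drum 1:
Rachford–Rice: g(ψ₁) = Σ zᵢ(Kᵢ−1)/(1+ψ₁(Kᵢ−1)) = 0.
Feasibility: ΣzᵢKᵢ = 1.378, Σzᵢ/Kᵢ = 2.081 — both > 1, two phases present.
Binary case is linear: z₁(K₁−1)(1+ψ₁(K₂−1)) + z₂(K₂−1)(1+ψ₁(K₁−1)) = 0
⇒ ψ₁ = [z₁(K₁−1)+z₂(K₂−1)] / [−(K₁−1)(K₂−1)] = 0.3782/1.8530 = 0.204
Drum-1 compositions:
  A: x = 0.184, y = 0.712
  B: x = 0.816, y = 0.288
Drum-2 feed = drum-1 vapor: z₂ = (0.7121, 0.2879).
Drum 2:
Material balance + equilibrium reduce to Σ zᵢ(Kᵢ−1)/(1+ψ₂(Kᵢ−1)) = 0.
g(0) = ΣzᵢKᵢ − 1 = 0.940 and g(1) = 1 − Σzᵢ/Kᵢ = -0.471, so a root lies in (0, 1).
Iterate (Newton) starting at ψ₂ = 0.44:
  ψ₂ = 0.440: g = 0.3466, g' = -1.016 → ψ₂ = 0.781
  ψ₂ = 0.781: g = -0.0283, g' = -1.373 → ψ₂ = 0.761
  ψ₂ = 0.761: g = -0.0007, g' = -1.311 → ψ₂ = 0.760
Converged at ψ₂ = 0.760.
  A: x = 0.318, y = 0.836
  B: x = 0.682, y = 0.164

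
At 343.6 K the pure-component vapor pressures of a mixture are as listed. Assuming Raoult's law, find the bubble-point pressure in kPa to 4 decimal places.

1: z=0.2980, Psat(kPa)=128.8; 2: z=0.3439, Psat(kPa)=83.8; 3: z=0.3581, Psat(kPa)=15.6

Pbub = 72.7876 kPa

At the bubble point ψ → 0, so ΣzᵢKᵢ = 1 with Kᵢ = Pᵢˢᵃᵗ/P ⇒ P = ΣzᵢPᵢˢᵃᵗ.
P = 0.2980·128.8 + 0.3439·83.8 + 0.3581·15.6 = 72.7876 kPa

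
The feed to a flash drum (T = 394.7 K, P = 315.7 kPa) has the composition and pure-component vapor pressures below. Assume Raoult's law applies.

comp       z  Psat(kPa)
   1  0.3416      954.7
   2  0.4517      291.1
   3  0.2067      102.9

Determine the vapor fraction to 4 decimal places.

Raoult's law: Kᵢ = Pᵢˢᵃᵗ/P = Pᵢˢᵃᵗ/315.7.
  K_1 = 954.7/315.7 = 3.024073, K_2 = 291.1/315.7 = 0.922078, K_3 = 102.9/315.7 = 0.325942
Rachford–Rice: g(ψ) = Σ zᵢ(Kᵢ−1)/(1+ψ(Kᵢ−1)) = 0.
Check two-phase: ΣzᵢKᵢ = 1.5169 > 1 and Σzᵢ/Kᵢ = 1.2370 > 1, so g(0) = 0.5169 > 0 and g(1) = -0.2370 < 0.
Newton iteration, ψ⁰ = 0.5:
  ψ = 0.5000: g = 0.09686, g' = -0.5623 → ψ = 0.6722
  ψ = 0.6722: g = 0.00097, g' = -0.5682 → ψ = 0.6740
Converged at ψ = 0.6740.

ψ = 0.6740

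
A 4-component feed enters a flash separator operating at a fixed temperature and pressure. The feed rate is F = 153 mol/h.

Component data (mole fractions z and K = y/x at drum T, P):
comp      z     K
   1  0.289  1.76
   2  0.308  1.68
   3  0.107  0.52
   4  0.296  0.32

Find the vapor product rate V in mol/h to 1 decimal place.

V = 59.0 mol/h

Rachford–Rice: g(β) = Σ zᵢ(Kᵢ−1)/(1+β(Kᵢ−1)) = 0.
Feasibility: ΣzᵢKᵢ = 1.176, Σzᵢ/Kᵢ = 1.478 — both > 1, two phases present.
Newton iteration, β⁰ = 0.5:
  β = 0.500: g = -0.0571, g' = -0.524 → β = 0.391
  β = 0.391: g = -0.0026, g' = -0.479 → β = 0.386
Converged at β = 0.386.
Then V = β·F = 0.3855·153 = 59.0 mol/h and L = F − V = 94.0 mol/h.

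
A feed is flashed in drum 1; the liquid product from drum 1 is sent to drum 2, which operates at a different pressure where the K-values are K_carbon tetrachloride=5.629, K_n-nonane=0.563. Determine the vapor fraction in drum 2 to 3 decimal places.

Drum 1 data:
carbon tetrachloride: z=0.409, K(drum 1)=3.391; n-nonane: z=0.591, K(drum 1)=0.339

Drum 1:
Binary case is linear: z₁(K₁−1)(1+ψ₁(K₂−1)) + z₂(K₂−1)(1+ψ₁(K₁−1)) = 0
⇒ ψ₁ = [z₁(K₁−1)+z₂(K₂−1)] / [−(K₁−1)(K₂−1)] = 0.5873/1.5805 = 0.372
Drum-1 compositions:
  carbon tetrachloride: x = 0.217, y = 0.734
  n-nonane: x = 0.783, y = 0.266
Drum-2 feed = drum-1 liquid: z₂ = (0.2166, 0.7834).
Drum 2:
Newton–Raphson from ψ₂ = 0.66:
  ψ₂ = 0.660: g = -0.2339, g' = -0.578 → ψ₂ = 0.255
  ψ₂ = 0.255: g = 0.0744, g' = -1.165 → ψ₂ = 0.319
  ψ₂ = 0.319: g = 0.0070, g' = -0.959 → ψ₂ = 0.326
Converged at ψ₂ = 0.326.
  carbon tetrachloride: x = 0.086, y = 0.486
  n-nonane: x = 0.914, y = 0.514

V/F (drum 2) = 0.326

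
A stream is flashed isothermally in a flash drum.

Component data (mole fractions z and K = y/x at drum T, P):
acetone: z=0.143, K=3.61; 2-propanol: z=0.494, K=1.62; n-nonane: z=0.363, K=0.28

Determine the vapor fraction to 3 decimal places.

ψ = 0.483

Newton iteration, ψ⁰ = 0.46:
  ψ = 0.460: g = 0.0171, g' = -0.737 → ψ = 0.483
Converged at ψ = 0.483.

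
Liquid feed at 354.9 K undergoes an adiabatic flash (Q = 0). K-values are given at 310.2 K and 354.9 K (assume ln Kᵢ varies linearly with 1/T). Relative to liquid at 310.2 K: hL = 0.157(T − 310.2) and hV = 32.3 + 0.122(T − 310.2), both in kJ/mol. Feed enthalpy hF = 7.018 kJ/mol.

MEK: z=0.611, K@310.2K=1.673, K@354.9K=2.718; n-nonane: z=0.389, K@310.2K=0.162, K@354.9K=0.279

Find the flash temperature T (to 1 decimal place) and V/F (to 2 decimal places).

T = 313.1 K, V/F = 0.20

Adiabatic flash: solve Rachford–Rice at each trial T, then check hF = ψ·hV(T) + (1−ψ)·hL(T).
  T = 310.2 K: K = (1.673, 0.162), RR gives ψ = 0.151, H_out = 4.881 kJ/mol
  T = 354.9 K: K = (2.718, 0.279), RR gives ψ = 0.621, H_out = 26.105 kJ/mol
  T = 332.5 K: K = (2.166, 0.216), RR gives ψ = 0.446, H_out = 17.565 kJ/mol
  T = 321.4 K: K = (1.913, 0.188), RR gives ψ = 0.327, H_out = 12.188 kJ/mol
  T = 315.8 K: K = (1.791, 0.175), RR gives ψ = 0.249, H_out = 8.870 kJ/mol
  T = 313.0 K: K = (1.732, 0.168), RR gives ψ = 0.203, H_out = 6.978 kJ/mol
  T = 314.4 K: K = (1.761, 0.172), RR gives ψ = 0.227, H_out = 7.947 kJ/mol
Linear interpolation between T = 313.0 (H_out = 6.978) and T = 314.4 (H_out = 7.947) on hF = 7.018 gives T ≈ 313.1 K, at which ψ = 0.20.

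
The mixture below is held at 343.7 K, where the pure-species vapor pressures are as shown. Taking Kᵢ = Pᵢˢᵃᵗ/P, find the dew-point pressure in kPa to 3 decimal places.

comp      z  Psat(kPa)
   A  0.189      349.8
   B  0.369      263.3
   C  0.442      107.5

At the dew point ψ → 1, so Σzᵢ/Kᵢ = 1 with Kᵢ = Pᵢˢᵃᵗ/P ⇒ 1/P = Σzᵢ/Pᵢˢᵃᵗ.
1/P = 0.189/349.8 + 0.369/263.3 + 0.442/107.5 = 0.006053 ⇒ P = 165.197 kPa

Pdew = 165.197 kPa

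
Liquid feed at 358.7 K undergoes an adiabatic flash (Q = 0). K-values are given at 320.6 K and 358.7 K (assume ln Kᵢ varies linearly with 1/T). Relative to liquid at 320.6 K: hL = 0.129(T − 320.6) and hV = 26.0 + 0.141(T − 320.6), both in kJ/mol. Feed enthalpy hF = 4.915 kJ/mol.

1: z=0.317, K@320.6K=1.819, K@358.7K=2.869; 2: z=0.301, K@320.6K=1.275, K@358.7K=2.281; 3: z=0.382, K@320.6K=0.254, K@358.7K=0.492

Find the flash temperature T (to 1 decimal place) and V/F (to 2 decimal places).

Adiabatic flash: solve Rachford–Rice at each trial T, then check hF = ψ·hV(T) + (1−ψ)·hL(T).
  T = 320.6 K: K = (1.819, 1.275, 0.254), RR gives ψ = 0.128, H_out = 3.322 kJ/mol
  T = 358.7 K: K = (2.869, 2.281, 0.492), RR gives ψ = 0.970, H_out = 30.578 kJ/mol
  T = 339.6 K: K = (2.312, 1.732, 0.360), RR gives ψ = 0.583, H_out = 17.740 kJ/mol
  T = 330.1 K: K = (2.058, 1.493, 0.304), RR gives ψ = 0.384, H_out = 11.263 kJ/mol
  T = 325.4 K: K = (1.938, 1.382, 0.278), RR gives ψ = 0.268, H_out = 7.614 kJ/mol
  T = 323.0 K: K = (1.878, 1.328, 0.266), RR gives ψ = 0.202, H_out = 5.555 kJ/mol
Linear interpolation between T = 320.6 (H_out = 3.322) and T = 323.0 (H_out = 5.555) on hF = 4.915 gives T ≈ 322.3 K, at which ψ = 0.18.

T = 322.3 K, V/F = 0.18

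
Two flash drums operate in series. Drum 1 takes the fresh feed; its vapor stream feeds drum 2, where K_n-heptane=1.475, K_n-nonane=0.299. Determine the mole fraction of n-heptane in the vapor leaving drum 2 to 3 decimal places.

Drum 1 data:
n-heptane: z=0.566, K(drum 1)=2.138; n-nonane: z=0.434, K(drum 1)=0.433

Drum 1:
Rachford–Rice: g(ψ₁) = Σ zᵢ(Kᵢ−1)/(1+ψ₁(Kᵢ−1)) = 0.
Check two-phase: ΣzᵢKᵢ = 1.398 > 1 and Σzᵢ/Kᵢ = 1.267 > 1, so g(0) = 0.398 > 0 and g(1) = -0.267 < 0.
Iterate (Newton) starting at ψ₁ = 0.5:
  ψ₁ = 0.500: g = 0.0671, g' = -0.570 → ψ₁ = 0.618
  ψ₁ = 0.618: g = -0.0005, g' = -0.583 → ψ₁ = 0.617
Converged at ψ₁ = 0.617.
Drum-1 compositions:
  n-heptane: x = 0.333, y = 0.711
  n-nonane: x = 0.667, y = 0.289
Drum-2 feed = drum-1 vapor: z₂ = (0.7110, 0.2890).
Drum 2:
Let ψ₂ = V/F and solve Σ zᵢ(Kᵢ−1)/(1+ψ₂(Kᵢ−1)) = 0.
Check two-phase: ΣzᵢKᵢ = 1.135 > 1 and Σzᵢ/Kᵢ = 1.449 > 1, so g(0) = 0.135 > 0 and g(1) = -0.449 < 0.
Binary case is linear: z₁(K₁−1)(1+ψ₂(K₂−1)) + z₂(K₂−1)(1+ψ₂(K₁−1)) = 0
⇒ ψ₂ = [z₁(K₁−1)+z₂(K₂−1)] / [−(K₁−1)(K₂−1)] = 0.1351/0.3330 = 0.406
  n-heptane: x = 0.596, y = 0.879
  n-nonane: x = 0.404, y = 0.121

y_n-heptane (drum 2) = 0.879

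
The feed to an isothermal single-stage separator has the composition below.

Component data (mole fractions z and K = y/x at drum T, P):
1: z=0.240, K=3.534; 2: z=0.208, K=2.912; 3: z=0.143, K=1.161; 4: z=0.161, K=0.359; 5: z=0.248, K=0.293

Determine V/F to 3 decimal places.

V/F = 0.574

Iterate (Newton) starting at V/F = 0.5:
  V/F = 0.500: g = 0.0698, g' = -0.942 → V/F = 0.574
Converged at V/F = 0.574.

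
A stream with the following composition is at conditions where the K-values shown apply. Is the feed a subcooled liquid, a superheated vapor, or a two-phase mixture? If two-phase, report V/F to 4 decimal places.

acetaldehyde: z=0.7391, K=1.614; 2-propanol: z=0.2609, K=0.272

two-phase, V/F = 0.5903

ΣzᵢKᵢ = 1.2639; Σzᵢ/Kᵢ = 1.4171.
Both exceed 1, so a two-phase solution exists.
Let ψ = V/F and solve Σ zᵢ(Kᵢ−1)/(1+ψ(Kᵢ−1)) = 0.
Binary case is linear: z₁(K₁−1)(1+ψ(K₂−1)) + z₂(K₂−1)(1+ψ(K₁−1)) = 0
⇒ ψ = [z₁(K₁−1)+z₂(K₂−1)] / [−(K₁−1)(K₂−1)] = 0.26387/0.44699 = 0.5903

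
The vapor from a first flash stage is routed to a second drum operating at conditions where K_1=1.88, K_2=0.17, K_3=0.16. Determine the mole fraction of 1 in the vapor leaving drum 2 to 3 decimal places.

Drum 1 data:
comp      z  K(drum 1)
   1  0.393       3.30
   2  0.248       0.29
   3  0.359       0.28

y_1 (drum 2) = 0.916

Drum 1:
Rachford–Rice: g(ψ₁) = Σ zᵢ(Kᵢ−1)/(1+ψ₁(Kᵢ−1)) = 0.
Check two-phase: ΣzᵢKᵢ = 1.469 > 1 and Σzᵢ/Kᵢ = 2.256 > 1, so g(0) = 0.469 > 0 and g(1) = -1.256 < 0.
Newton iteration, ψ₁⁰ = 0.5:
  ψ₁ = 0.500: g = -0.2564, g' = -1.205 → ψ₁ = 0.287
  ψ₁ = 0.287: g = -0.0026, g' = -1.247 → ψ₁ = 0.285
Converged at ψ₁ = 0.285.
Drum-1 compositions:
  1: x = 0.237, y = 0.783
  2: x = 0.311, y = 0.090
  3: x = 0.452, y = 0.126
Drum-2 feed = drum-1 vapor: z₂ = (0.7834, 0.0902, 0.1265).
Drum 2:
Newton iteration, ψ₂⁰ = 0.53:
  ψ₂ = 0.530: g = 0.1450, g' = -0.770 → ψ₂ = 0.718
  ψ₂ = 0.718: g = -0.0308, g' = -1.176 → ψ₂ = 0.692
  ψ₂ = 0.692: g = -0.0012, g' = -1.086 → ψ₂ = 0.691
Converged at ψ₂ = 0.691.
  1: x = 0.487, y = 0.916
  2: x = 0.211, y = 0.036
  3: x = 0.301, y = 0.048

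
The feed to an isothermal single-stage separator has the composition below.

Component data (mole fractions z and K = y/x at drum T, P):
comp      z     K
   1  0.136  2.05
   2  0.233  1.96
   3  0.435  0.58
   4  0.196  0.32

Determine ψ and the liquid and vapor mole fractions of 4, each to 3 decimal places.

Rachford–Rice: g(ψ) = Σ zᵢ(Kᵢ−1)/(1+ψ(Kᵢ−1)) = 0.
g(0) = ΣzᵢKᵢ − 1 = 0.050 and g(1) = 1 − Σzᵢ/Kᵢ = -0.548, so a root lies in (0, 1).
Newton–Raphson from ψ = 0.67:
  ψ = 0.670: g = -0.2791, g' = -0.586 → ψ = 0.193
  ψ = 0.193: g = -0.0450, g' = -0.467 → ψ = 0.097
  ψ = 0.097: g = 0.0010, g' = -0.490 → ψ = 0.099
Converged at ψ = 0.099.
Compositions from xᵢ = zᵢ/(1+ψ(Kᵢ−1)), yᵢ = Kᵢxᵢ:
  1: x = 0.123, y = 0.253
  2: x = 0.213, y = 0.417
  3: x = 0.454, y = 0.263
  4: x = 0.210, y = 0.067

ψ = 0.099, x_4 = 0.210, y_4 = 0.067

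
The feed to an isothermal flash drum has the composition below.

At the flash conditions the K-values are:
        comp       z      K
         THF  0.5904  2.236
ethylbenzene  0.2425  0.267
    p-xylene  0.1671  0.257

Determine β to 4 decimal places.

Rachford–Rice: g(β) = Σ zᵢ(Kᵢ−1)/(1+β(Kᵢ−1)) = 0.
Check two-phase: ΣzᵢKᵢ = 1.4278 > 1 and Σzᵢ/Kᵢ = 1.8225 > 1, so g(0) = 0.4278 > 0 and g(1) = -0.8225 < 0.
Newton–Raphson from β = 0.5:
  β = 0.5000: g = -0.02712, g' = -0.9027 → β = 0.4700
  β = 0.4700: g = -0.00033, g' = -0.8819 → β = 0.4696
Converged at β = 0.4696.

β = 0.4696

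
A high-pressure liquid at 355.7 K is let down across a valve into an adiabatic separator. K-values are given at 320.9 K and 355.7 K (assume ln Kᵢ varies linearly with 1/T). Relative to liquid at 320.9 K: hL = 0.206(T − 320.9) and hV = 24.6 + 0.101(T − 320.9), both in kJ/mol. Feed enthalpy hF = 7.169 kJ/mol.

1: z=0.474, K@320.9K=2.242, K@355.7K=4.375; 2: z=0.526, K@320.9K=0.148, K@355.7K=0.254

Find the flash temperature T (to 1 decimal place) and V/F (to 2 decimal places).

Adiabatic flash: solve Rachford–Rice at each trial T, then check hF = ψ·hV(T) + (1−ψ)·hL(T).
  T = 320.9 K: K = (2.242, 0.148), RR gives ψ = 0.133, H_out = 3.268 kJ/mol
  T = 355.7 K: K = (4.375, 0.254), RR gives ψ = 0.480, H_out = 17.213 kJ/mol
  T = 338.3 K: K = (3.186, 0.197), RR gives ψ = 0.349, H_out = 11.541 kJ/mol
  T = 329.6 K: K = (2.685, 0.171), RR gives ψ = 0.260, H_out = 7.946 kJ/mol
  T = 325.2 K: K = (2.454, 0.159), RR gives ψ = 0.202, H_out = 5.764 kJ/mol
  T = 327.4 K: K = (2.568, 0.165), RR gives ψ = 0.232, H_out = 6.894 kJ/mol
Linear interpolation between T = 327.4 (H_out = 6.894) and T = 329.6 (H_out = 7.946) on hF = 7.169 gives T ≈ 328.0 K, at which ψ = 0.24.

T = 328.0 K, V/F = 0.24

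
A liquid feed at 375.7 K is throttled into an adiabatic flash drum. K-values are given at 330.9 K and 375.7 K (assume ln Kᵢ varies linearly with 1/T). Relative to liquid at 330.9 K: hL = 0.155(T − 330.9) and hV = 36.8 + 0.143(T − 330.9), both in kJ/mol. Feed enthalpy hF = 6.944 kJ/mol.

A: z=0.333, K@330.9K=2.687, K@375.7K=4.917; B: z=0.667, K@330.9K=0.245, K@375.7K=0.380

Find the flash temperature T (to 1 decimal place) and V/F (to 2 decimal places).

Adiabatic flash: solve Rachford–Rice at each trial T, then check hF = ψ·hV(T) + (1−ψ)·hL(T).
  T = 330.9 K: K = (2.687, 0.245), RR gives ψ = 0.046, H_out = 1.681 kJ/mol
  T = 375.7 K: K = (4.917, 0.380), RR gives ψ = 0.367, H_out = 20.246 kJ/mol
  T = 353.3 K: K = (3.705, 0.309), RR gives ψ = 0.236, H_out = 12.079 kJ/mol
  T = 342.1 K: K = (3.172, 0.276), RR gives ψ = 0.153, H_out = 7.349 kJ/mol
  T = 336.5 K: K = (2.923, 0.260), RR gives ψ = 0.104, H_out = 4.670 kJ/mol
  T = 339.3 K: K = (3.046, 0.268), RR gives ψ = 0.129, H_out = 6.043 kJ/mol
  T = 340.7 K: K = (3.109, 0.272), RR gives ψ = 0.141, H_out = 6.703 kJ/mol
Linear interpolation between T = 340.7 (H_out = 6.703) and T = 342.1 (H_out = 7.349) on hF = 6.944 gives T ≈ 341.2 K, at which ψ = 0.15.

T = 341.2 K, V/F = 0.15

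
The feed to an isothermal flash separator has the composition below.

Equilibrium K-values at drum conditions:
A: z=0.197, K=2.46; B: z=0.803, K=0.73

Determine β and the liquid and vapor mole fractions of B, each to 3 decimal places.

Let β = V/F and solve Σ zᵢ(Kᵢ−1)/(1+β(Kᵢ−1)) = 0.
g(0) = ΣzᵢKᵢ − 1 = 0.071 and g(1) = 1 − Σzᵢ/Kᵢ = -0.180, so a root lies in (0, 1).
Newton iteration, β⁰ = 0.5:
  β = 0.500: g = -0.0844, g' = -0.219 → β = 0.114
  β = 0.114: g = 0.0229, g' = -0.371 → β = 0.176
  β = 0.176: g = 0.0013, g' = -0.331 → β = 0.180
Converged at β = 0.180.
Compositions from xᵢ = zᵢ/(1+β(Kᵢ−1)), yᵢ = Kᵢxᵢ:
  A: x = 0.156, y = 0.384
  B: x = 0.844, y = 0.616

β = 0.180, x_B = 0.844, y_B = 0.616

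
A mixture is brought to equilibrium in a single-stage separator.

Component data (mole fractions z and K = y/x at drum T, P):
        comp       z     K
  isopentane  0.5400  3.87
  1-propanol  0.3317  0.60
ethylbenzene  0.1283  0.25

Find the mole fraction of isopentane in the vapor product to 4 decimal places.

Let ψ = V/F and solve Σ zᵢ(Kᵢ−1)/(1+ψ(Kᵢ−1)) = 0.
Feasibility: ΣzᵢKᵢ = 2.3209, Σzᵢ/Kᵢ = 1.2056 — both > 1, two phases present.
Newton–Raphson from ψ = 0.5:
  ψ = 0.5000: g = 0.31666, g' = -1.0178 → ψ = 0.8111
  ψ = 0.8111: g = 0.02362, g' = -0.9884 → ψ = 0.8350
  ψ = 0.8350: g = -0.00039, g' = -1.0219 → ψ = 0.8346
Converged at ψ = 0.8346.
Compositions from xᵢ = zᵢ/(1+ψ(Kᵢ−1)), yᵢ = Kᵢxᵢ:
  isopentane: x = 0.1590, y = 0.6155
  1-propanol: x = 0.4979, y = 0.2988
  ethylbenzene: x = 0.3430, y = 0.0858

y_isopentane = 0.6155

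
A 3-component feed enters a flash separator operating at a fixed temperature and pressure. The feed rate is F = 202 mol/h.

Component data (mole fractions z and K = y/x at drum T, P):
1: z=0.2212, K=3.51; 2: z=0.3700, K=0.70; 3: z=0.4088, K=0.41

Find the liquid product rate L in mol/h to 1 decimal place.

L = 166.7 mol/h

Let ψ = V/F and solve Σ zᵢ(Kᵢ−1)/(1+ψ(Kᵢ−1)) = 0.
Check two-phase: ΣzᵢKᵢ = 1.2030 > 1 and Σzᵢ/Kᵢ = 1.5887 > 1, so g(0) = 0.2030 > 0 and g(1) = -0.5887 < 0.
Newton–Raphson from ψ = 0.5:
  ψ = 0.5000: g = -0.22649, g' = -0.6065 → ψ = 0.1265
  ψ = 0.1265: g = 0.04535, g' = -1.0049 → ψ = 0.1717
  ψ = 0.1717: g = 0.00262, g' = -0.8939 → ψ = 0.1746
Converged at ψ = 0.1746.
Then V = ψ·F = 0.1746·202 = 35.3 mol/h and L = F − V = 166.7 mol/h.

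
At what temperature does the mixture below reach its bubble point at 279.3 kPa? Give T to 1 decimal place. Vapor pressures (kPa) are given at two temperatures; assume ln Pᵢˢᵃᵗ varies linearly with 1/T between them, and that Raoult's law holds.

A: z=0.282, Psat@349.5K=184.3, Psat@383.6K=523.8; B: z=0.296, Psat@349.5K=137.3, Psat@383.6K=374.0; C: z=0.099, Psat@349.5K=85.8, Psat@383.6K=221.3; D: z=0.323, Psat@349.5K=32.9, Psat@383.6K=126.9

T = 378.7 K

Bubble-point temperature: ΣzᵢPᵢˢᵃᵗ(T) = P. Interpolate ln Pᵢˢᵃᵗ = aᵢ + bᵢ/T.
  T = 349.5 K: ΣzᵢPᵢˢᵃᵗ = 111.73 kPa
  T = 383.6 K: ΣzᵢPᵢˢᵃᵗ = 321.31 kPa
  T = 366.6 K: ΣzᵢPᵢˢᵃᵗ = 194.21 kPa
  T = 375.1 K: ΣzᵢPᵢˢᵃᵗ = 251.15 kPa
  T = 379.4 K: ΣzᵢPᵢˢᵃᵗ = 284.85 kPa
  T = 377.2 K: ΣzᵢPᵢˢᵃᵗ = 267.17 kPa
Interpolating between 377.2 K and 379.4 K gives T ≈ 378.7 K.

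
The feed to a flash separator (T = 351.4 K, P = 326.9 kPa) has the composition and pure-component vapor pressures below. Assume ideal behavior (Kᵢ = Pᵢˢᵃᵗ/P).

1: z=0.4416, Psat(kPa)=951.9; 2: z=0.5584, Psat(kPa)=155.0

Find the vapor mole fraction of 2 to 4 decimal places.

Raoult's law: Kᵢ = Pᵢˢᵃᵗ/P = Pᵢˢᵃᵗ/326.9.
  K_1 = 951.9/326.9 = 2.911900, K_2 = 155.0/326.9 = 0.474151
Rachford–Rice: g(V/F) = Σ zᵢ(Kᵢ−1)/(1+V/F(Kᵢ−1)) = 0.
g(0) = ΣzᵢKᵢ − 1 = 0.5507 and g(1) = 1 − Σzᵢ/Kᵢ = -0.3293, so a root lies in (0, 1).
Binary case is linear: z₁(K₁−1)(1+V/F(K₂−1)) + z₂(K₂−1)(1+V/F(K₁−1)) = 0
⇒ V/F = [z₁(K₁−1)+z₂(K₂−1)] / [−(K₁−1)(K₂−1)] = 0.55066/1.00537 = 0.5477
Compositions from xᵢ = zᵢ/(1+V/F(Kᵢ−1)), yᵢ = Kᵢxᵢ:
  1: x = 0.2157, y = 0.6281
  2: x = 0.7843, y = 0.3719

y_2 = 0.3719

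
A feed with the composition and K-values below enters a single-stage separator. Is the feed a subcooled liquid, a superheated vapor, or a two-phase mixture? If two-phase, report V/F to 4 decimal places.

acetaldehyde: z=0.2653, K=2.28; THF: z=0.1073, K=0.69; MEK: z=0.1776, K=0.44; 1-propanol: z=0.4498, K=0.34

subcooled liquid

ΣzᵢKᵢ = 0.9100; Σzᵢ/Kᵢ = 1.9984.
Since ΣzᵢKᵢ < 1 the mixture is below its bubble point — single liquid phase.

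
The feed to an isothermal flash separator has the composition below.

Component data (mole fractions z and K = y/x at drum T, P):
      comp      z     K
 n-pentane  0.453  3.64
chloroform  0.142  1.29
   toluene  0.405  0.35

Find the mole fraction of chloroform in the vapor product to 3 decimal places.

Let β = V/F and solve Σ zᵢ(Kᵢ−1)/(1+β(Kᵢ−1)) = 0.
Feasibility: ΣzᵢKᵢ = 1.974, Σzᵢ/Kᵢ = 1.392 — both > 1, two phases present.
Iterate (Newton) starting at β = 0.5:
  β = 0.500: g = 0.1614, g' = -0.971 → β = 0.666
  β = 0.666: g = 0.0037, g' = -0.956 → β = 0.670
Converged at β = 0.670.
Compositions from xᵢ = zᵢ/(1+β(Kᵢ−1)), yᵢ = Kᵢxᵢ:
  n-pentane: x = 0.164, y = 0.595
  chloroform: x = 0.119, y = 0.153
  toluene: x = 0.718, y = 0.251

y_chloroform = 0.153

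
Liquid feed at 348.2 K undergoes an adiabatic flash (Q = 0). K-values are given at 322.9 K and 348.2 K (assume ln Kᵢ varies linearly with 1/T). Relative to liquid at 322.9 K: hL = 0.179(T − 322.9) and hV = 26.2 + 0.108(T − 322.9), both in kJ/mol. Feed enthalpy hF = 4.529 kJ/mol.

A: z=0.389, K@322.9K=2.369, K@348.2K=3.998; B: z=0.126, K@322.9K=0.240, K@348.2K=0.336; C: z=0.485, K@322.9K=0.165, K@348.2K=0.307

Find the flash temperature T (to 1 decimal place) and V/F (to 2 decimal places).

Adiabatic flash: solve Rachford–Rice at each trial T, then check hF = ψ·hV(T) + (1−ψ)·hL(T).
  T = 322.9 K: K = (2.369, 0.240, 0.165), RR gives ψ = 0.028, H_out = 0.742 kJ/mol
  T = 348.2 K: K = (3.998, 0.336, 0.307), RR gives ψ = 0.362, H_out = 13.372 kJ/mol
  T = 335.5 K: K = (3.105, 0.286, 0.227), RR gives ψ = 0.221, H_out = 7.850 kJ/mol
  T = 329.2 K: K = (2.719, 0.262, 0.194), RR gives ψ = 0.136, H_out = 4.627 kJ/mol
  T = 326.0 K: K = (2.537, 0.251, 0.179), RR gives ψ = 0.085, H_out = 2.761 kJ/mol
  T = 327.6 K: K = (2.627, 0.256, 0.187), RR gives ψ = 0.111, H_out = 3.718 kJ/mol
Linear interpolation between T = 327.6 (H_out = 3.718) and T = 329.2 (H_out = 4.627) on hF = 4.529 gives T ≈ 329.0 K, at which ψ = 0.13.

T = 329.0 K, V/F = 0.13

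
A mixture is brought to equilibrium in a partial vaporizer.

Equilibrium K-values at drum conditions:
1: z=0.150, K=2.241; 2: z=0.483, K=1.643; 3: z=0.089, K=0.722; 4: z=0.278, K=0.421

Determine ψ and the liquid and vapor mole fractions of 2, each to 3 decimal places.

Material balance + equilibrium reduce to Σ zᵢ(Kᵢ−1)/(1+ψ(Kᵢ−1)) = 0.
Feasibility: ΣzᵢKᵢ = 1.311, Σzᵢ/Kᵢ = 1.145 — both > 1, two phases present.
Newton iteration, ψ⁰ = 0.37:
  ψ = 0.370: g = 0.1460, g' = -0.398 → ψ = 0.737
  ψ = 0.737: g = -0.0038, g' = -0.449 → ψ = 0.728
Converged at ψ = 0.728.
Compositions from xᵢ = zᵢ/(1+ψ(Kᵢ−1)), yᵢ = Kᵢxᵢ:
  1: x = 0.079, y = 0.177
  2: x = 0.329, y = 0.541
  3: x = 0.112, y = 0.081
  4: x = 0.481, y = 0.202

ψ = 0.728, x_2 = 0.329, y_2 = 0.541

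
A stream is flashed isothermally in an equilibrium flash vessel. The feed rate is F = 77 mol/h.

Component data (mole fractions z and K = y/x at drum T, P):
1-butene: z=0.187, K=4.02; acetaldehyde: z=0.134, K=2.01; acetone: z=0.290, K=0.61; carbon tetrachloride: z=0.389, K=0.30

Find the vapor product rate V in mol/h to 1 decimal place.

Material balance + equilibrium reduce to Σ zᵢ(Kᵢ−1)/(1+β(Kᵢ−1)) = 0.
Check two-phase: ΣzᵢKᵢ = 1.315 > 1 and Σzᵢ/Kᵢ = 1.885 > 1, so g(0) = 0.315 > 0 and g(1) = -0.885 < 0.
Newton–Raphson from β = 0.38:
  β = 0.380: g = -0.1430, g' = -0.856 → β = 0.213
  β = 0.213: g = 0.0118, g' = -1.040 → β = 0.224
Converged at β = 0.224.
Then V = β·F = 0.2244·77 = 17.3 mol/h and L = F − V = 59.7 mol/h.

V = 17.3 mol/h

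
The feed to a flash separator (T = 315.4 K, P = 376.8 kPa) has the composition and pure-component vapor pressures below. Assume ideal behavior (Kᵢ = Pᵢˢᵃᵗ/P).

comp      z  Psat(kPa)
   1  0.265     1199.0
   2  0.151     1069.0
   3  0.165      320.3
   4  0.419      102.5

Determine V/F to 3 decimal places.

Raoult's law: Kᵢ = Pᵢˢᵃᵗ/P = Pᵢˢᵃᵗ/376.8.
  K_1 = 1199.0/376.8 = 3.18206, K_2 = 1069.0/376.8 = 2.83705, K_3 = 320.3/376.8 = 0.85005, K_4 = 102.5/376.8 = 0.27203
Iterate (Newton) starting at V/F = 0.5:
  V/F = 0.500: g = -0.0852, g' = -0.980 → V/F = 0.413
  V/F = 0.413: g = -0.0007, g' = -0.972 → V/F = 0.412
Converged at V/F = 0.412.

V/F = 0.412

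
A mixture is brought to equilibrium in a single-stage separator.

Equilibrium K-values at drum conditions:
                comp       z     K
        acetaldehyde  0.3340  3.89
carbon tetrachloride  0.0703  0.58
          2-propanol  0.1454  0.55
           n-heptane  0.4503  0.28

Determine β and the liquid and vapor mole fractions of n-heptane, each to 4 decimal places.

Rachford–Rice: g(β) = Σ zᵢ(Kᵢ−1)/(1+β(Kᵢ−1)) = 0.
g(0) = ΣzᵢKᵢ − 1 = 0.5461 and g(1) = 1 − Σzᵢ/Kᵢ = -1.0796, so a root lies in (0, 1).
Newton iteration, β⁰ = 0.31:
  β = 0.3100: g = -0.01823, g' = -1.2191 → β = 0.2950
  β = 0.2950: g = 0.00019, g' = -1.2444 → β = 0.2952
Converged at β = 0.2952.
Compositions from xᵢ = zᵢ/(1+β(Kᵢ−1)), yᵢ = Kᵢxᵢ:
  acetaldehyde: x = 0.1802, y = 0.7011
  carbon tetrachloride: x = 0.0802, y = 0.0465
  2-propanol: x = 0.1677, y = 0.0922
  n-heptane: x = 0.5718, y = 0.1601

β = 0.2952, x_n-heptane = 0.5718, y_n-heptane = 0.1601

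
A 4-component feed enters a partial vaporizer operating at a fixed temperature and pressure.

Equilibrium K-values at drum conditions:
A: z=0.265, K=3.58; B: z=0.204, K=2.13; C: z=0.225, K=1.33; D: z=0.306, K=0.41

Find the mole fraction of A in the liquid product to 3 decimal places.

x_A = 0.080

Material balance + equilibrium reduce to Σ zᵢ(Kᵢ−1)/(1+β(Kᵢ−1)) = 0.
g(0) = ΣzᵢKᵢ − 1 = 0.808 and g(1) = 1 − Σzᵢ/Kᵢ = -0.085, so a root lies in (0, 1).
Newton iteration, β⁰ = 0.62:
  β = 0.620: g = 0.1755, g' = -0.633 → β = 0.897
  β = 0.897: g = -0.0057, g' = -0.720 → β = 0.889
Converged at β = 0.889.
Compositions from xᵢ = zᵢ/(1+β(Kᵢ−1)), yᵢ = Kᵢxᵢ:
  A: x = 0.080, y = 0.288
  B: x = 0.102, y = 0.217
  C: x = 0.174, y = 0.231
  D: x = 0.644, y = 0.264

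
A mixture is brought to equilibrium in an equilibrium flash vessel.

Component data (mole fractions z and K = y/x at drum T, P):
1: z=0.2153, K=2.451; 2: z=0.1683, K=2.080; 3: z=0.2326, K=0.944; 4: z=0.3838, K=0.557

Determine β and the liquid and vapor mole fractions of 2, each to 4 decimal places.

β = 0.6955, x_2 = 0.0961, y_2 = 0.1999

Newton–Raphson from β = 0.41:
  β = 0.4100: g = 0.10076, g' = -0.3857 → β = 0.6712
  β = 0.6712: g = 0.00813, g' = -0.3357 → β = 0.6954
  β = 0.6954: g = 0.00002, g' = -0.3344 → β = 0.6955
Converged at β = 0.6955.
Compositions from xᵢ = zᵢ/(1+β(Kᵢ−1)), yᵢ = Kᵢxᵢ:
  1: x = 0.1072, y = 0.2626
  2: x = 0.0961, y = 0.1999
  3: x = 0.2420, y = 0.2285
  4: x = 0.5547, y = 0.3090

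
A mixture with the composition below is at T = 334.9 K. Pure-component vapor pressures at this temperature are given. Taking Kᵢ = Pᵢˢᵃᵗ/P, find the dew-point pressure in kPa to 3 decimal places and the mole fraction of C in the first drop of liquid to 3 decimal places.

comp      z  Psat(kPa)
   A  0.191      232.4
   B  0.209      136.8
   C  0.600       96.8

Pdew = 116.987 kPa, x_C = 0.725

At the dew point ψ → 1, so Σzᵢ/Kᵢ = 1 with Kᵢ = Pᵢˢᵃᵗ/P ⇒ 1/P = Σzᵢ/Pᵢˢᵃᵗ.
1/P = 0.191/232.4 + 0.209/136.8 + 0.600/96.8 = 0.008548 ⇒ P = 116.987 kPa
xᵢ = zᵢP/Pᵢˢᵃᵗ ⇒ x_C = 0.600·116.987/96.8 = 0.725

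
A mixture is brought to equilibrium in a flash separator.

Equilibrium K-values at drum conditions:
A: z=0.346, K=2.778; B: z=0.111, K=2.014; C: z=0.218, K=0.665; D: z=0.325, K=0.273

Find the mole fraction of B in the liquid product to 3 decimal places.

Let ψ = V/F and solve Σ zᵢ(Kᵢ−1)/(1+ψ(Kᵢ−1)) = 0.
g(0) = ΣzᵢKᵢ − 1 = 0.418 and g(1) = 1 − Σzᵢ/Kᵢ = -0.698, so a root lies in (0, 1).
Newton iteration, ψ⁰ = 0.5:
  ψ = 0.500: g = -0.0586, g' = -0.816 → ψ = 0.428
  ψ = 0.428: g = -0.0006, g' = -0.804 → ψ = 0.427
Converged at ψ = 0.427.
Compositions from xᵢ = zᵢ/(1+ψ(Kᵢ−1)), yᵢ = Kᵢxᵢ:
  A: x = 0.197, y = 0.546
  B: x = 0.077, y = 0.156
  C: x = 0.254, y = 0.169
  D: x = 0.472, y = 0.129

x_B = 0.077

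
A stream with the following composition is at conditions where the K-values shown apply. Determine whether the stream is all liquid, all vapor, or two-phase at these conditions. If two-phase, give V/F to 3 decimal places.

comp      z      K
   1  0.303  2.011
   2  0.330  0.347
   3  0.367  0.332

all liquid

ΣzᵢKᵢ = 0.846; Σzᵢ/Kᵢ = 2.207.
Since ΣzᵢKᵢ < 1 the mixture is below its bubble point — single liquid phase.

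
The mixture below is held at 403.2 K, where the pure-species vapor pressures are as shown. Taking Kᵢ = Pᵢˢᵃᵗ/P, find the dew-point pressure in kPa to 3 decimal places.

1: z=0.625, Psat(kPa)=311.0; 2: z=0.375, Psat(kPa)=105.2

At the dew point ψ → 1, so Σzᵢ/Kᵢ = 1 with Kᵢ = Pᵢˢᵃᵗ/P ⇒ 1/P = Σzᵢ/Pᵢˢᵃᵗ.
1/P = 0.625/311.0 + 0.375/105.2 = 0.005574 ⇒ P = 179.395 kPa

Pdew = 179.395 kPa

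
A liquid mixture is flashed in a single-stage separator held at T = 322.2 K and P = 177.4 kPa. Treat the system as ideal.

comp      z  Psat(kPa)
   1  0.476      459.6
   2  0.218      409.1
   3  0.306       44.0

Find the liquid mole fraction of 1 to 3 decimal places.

x_1 = 0.222

Raoult's law: Kᵢ = Pᵢˢᵃᵗ/P = Pᵢˢᵃᵗ/177.4.
  K_1 = 459.6/177.4 = 2.59076, K_2 = 409.1/177.4 = 2.30609, K_3 = 44.0/177.4 = 0.24803
Let ψ = V/F and solve Σ zᵢ(Kᵢ−1)/(1+ψ(Kᵢ−1)) = 0.
Feasibility: ΣzᵢKᵢ = 1.812, Σzᵢ/Kᵢ = 1.512 — both > 1, two phases present.
Newton iteration, ψ⁰ = 0.5:
  ψ = 0.500: g = 0.2252, g' = -0.954 → ψ = 0.736
  ψ = 0.736: g = -0.0214, g' = -1.220 → ψ = 0.719
  ψ = 0.719: g = -0.0004, g' = -1.180 → ψ = 0.718
Converged at ψ = 0.718.
Compositions from xᵢ = zᵢ/(1+ψ(Kᵢ−1)), yᵢ = Kᵢxᵢ:
  1: x = 0.222, y = 0.576
  2: x = 0.112, y = 0.259
  3: x = 0.665, y = 0.165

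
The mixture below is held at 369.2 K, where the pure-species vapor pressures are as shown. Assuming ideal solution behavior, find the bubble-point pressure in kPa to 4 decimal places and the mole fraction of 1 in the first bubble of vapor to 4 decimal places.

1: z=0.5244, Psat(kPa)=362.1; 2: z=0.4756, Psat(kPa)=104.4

Pbub = 239.5379 kPa, y_1 = 0.7927

At the bubble point ψ → 0, so ΣzᵢKᵢ = 1 with Kᵢ = Pᵢˢᵃᵗ/P ⇒ P = ΣzᵢPᵢˢᵃᵗ.
P = 0.5244·362.1 + 0.4756·104.4 = 239.5379 kPa
yᵢ = zᵢPᵢˢᵃᵗ/P ⇒ y_1 = 0.5244·362.1/239.5379 = 0.7927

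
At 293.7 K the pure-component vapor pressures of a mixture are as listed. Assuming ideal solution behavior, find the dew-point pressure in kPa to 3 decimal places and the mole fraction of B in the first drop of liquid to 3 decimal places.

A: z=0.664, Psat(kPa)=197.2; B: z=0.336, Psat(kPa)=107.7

Pdew = 154.156 kPa, x_B = 0.481

At the dew point ψ → 1, so Σzᵢ/Kᵢ = 1 with Kᵢ = Pᵢˢᵃᵗ/P ⇒ 1/P = Σzᵢ/Pᵢˢᵃᵗ.
1/P = 0.664/197.2 + 0.336/107.7 = 0.006487 ⇒ P = 154.156 kPa
xᵢ = zᵢP/Pᵢˢᵃᵗ ⇒ x_B = 0.336·154.156/107.7 = 0.481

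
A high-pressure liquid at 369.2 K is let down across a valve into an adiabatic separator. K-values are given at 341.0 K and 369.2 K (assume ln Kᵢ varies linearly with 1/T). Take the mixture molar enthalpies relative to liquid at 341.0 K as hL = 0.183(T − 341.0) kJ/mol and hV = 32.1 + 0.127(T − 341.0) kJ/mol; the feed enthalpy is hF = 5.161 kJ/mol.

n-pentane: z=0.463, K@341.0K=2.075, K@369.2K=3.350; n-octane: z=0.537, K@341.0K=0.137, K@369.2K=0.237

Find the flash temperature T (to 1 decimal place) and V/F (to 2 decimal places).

Adiabatic flash: solve Rachford–Rice at each trial T, then check hF = ψ·hV(T) + (1−ψ)·hL(T).
  T = 341.0 K: K = (2.075, 0.137), RR gives ψ = 0.037, H_out = 1.187 kJ/mol
  T = 369.2 K: K = (3.350, 0.237), RR gives ψ = 0.378, H_out = 16.707 kJ/mol
  T = 355.1 K: K = (2.662, 0.182), RR gives ψ = 0.243, H_out = 10.188 kJ/mol
  T = 348.1 K: K = (2.358, 0.159), RR gives ψ = 0.155, H_out = 6.209 kJ/mol
  T = 344.6 K: K = (2.215, 0.148), RR gives ψ = 0.101, H_out = 3.894 kJ/mol
  T = 346.4 K: K = (2.288, 0.153), RR gives ψ = 0.130, H_out = 5.118 kJ/mol
Linear interpolation between T = 346.4 (H_out = 5.118) and T = 348.1 (H_out = 6.209) on hF = 5.161 gives T ≈ 346.5 K, at which ψ = 0.13.

T = 346.5 K, V/F = 0.13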